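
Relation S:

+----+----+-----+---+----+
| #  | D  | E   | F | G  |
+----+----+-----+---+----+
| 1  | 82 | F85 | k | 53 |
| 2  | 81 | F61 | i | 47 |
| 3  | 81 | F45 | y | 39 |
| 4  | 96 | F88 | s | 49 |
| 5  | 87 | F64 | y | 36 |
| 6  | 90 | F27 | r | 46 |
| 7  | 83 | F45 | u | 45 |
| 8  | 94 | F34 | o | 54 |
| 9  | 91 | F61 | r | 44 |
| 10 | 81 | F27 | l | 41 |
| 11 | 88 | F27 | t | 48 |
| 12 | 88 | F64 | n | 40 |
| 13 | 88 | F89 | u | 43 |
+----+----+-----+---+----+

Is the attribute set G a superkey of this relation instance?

Yes

All 13 rows have distinct G values, so G → (all attributes) holds and G is a superkey.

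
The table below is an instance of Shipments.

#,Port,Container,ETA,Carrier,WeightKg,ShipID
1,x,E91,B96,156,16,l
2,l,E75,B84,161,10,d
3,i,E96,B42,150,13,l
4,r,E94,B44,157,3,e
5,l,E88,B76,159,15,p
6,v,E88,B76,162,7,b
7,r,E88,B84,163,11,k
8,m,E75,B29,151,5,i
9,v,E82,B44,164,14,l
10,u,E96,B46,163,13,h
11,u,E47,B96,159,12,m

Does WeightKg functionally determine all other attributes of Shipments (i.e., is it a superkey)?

Rows 3 and 10 have the same WeightKg value WeightKg=13 but are distinct tuples, so WeightKg does not determine every attribute — not a superkey.

No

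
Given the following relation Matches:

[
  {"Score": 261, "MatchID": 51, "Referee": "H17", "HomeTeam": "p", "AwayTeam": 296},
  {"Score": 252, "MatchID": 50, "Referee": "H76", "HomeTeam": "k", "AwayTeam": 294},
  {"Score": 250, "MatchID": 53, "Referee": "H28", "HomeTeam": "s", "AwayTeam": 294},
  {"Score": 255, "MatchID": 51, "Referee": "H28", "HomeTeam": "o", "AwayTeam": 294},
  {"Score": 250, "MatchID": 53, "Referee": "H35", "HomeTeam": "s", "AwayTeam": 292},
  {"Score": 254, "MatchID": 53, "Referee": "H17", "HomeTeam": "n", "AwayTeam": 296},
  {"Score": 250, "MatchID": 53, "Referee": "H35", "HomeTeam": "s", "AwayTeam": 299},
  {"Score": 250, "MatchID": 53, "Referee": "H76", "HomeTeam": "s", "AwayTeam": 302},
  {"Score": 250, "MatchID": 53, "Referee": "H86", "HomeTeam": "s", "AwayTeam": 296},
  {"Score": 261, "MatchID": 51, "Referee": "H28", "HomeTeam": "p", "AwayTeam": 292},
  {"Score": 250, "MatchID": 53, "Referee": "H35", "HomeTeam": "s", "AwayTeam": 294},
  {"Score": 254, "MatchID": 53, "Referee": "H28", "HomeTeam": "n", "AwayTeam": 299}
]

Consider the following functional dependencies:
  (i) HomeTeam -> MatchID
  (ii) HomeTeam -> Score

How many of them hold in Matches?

(i) HomeTeam -> MatchID: every LHS value maps to a single RHS value — holds.
(ii) HomeTeam -> Score: every LHS value maps to a single RHS value — holds.
2 of the 2 dependencies hold.

2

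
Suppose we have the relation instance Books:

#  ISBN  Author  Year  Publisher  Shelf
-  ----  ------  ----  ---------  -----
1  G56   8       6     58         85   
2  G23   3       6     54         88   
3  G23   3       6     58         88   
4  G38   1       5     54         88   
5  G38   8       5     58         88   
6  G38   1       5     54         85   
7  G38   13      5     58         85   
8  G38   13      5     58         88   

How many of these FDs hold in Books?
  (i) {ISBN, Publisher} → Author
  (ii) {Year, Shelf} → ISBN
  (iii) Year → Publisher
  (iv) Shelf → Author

(i) {ISBN, Publisher} → Author: (ISBN=G38, Publisher=58): rows 5, 7, 8 → Author takes values {8, 13} — violation — fails.
(ii) {Year, Shelf} → ISBN: every LHS value maps to a single RHS value — holds.
(iii) Year → Publisher: Year=6: rows 1, 2, 3 → Publisher takes values {58, 54} — violation; Year=5: rows 4, 5, 6, 7, 8 → Publisher takes values {54, 58} — violation — fails.
(iv) Shelf → Author: Shelf=85: rows 1, 6, 7 → Author takes values {8, 1, 13} — violation; Shelf=88: rows 2, 3, 4, 5, 8 → Author takes values {3, 1, 8, 13} — violation — fails.
1 of the 4 dependencies holds.

1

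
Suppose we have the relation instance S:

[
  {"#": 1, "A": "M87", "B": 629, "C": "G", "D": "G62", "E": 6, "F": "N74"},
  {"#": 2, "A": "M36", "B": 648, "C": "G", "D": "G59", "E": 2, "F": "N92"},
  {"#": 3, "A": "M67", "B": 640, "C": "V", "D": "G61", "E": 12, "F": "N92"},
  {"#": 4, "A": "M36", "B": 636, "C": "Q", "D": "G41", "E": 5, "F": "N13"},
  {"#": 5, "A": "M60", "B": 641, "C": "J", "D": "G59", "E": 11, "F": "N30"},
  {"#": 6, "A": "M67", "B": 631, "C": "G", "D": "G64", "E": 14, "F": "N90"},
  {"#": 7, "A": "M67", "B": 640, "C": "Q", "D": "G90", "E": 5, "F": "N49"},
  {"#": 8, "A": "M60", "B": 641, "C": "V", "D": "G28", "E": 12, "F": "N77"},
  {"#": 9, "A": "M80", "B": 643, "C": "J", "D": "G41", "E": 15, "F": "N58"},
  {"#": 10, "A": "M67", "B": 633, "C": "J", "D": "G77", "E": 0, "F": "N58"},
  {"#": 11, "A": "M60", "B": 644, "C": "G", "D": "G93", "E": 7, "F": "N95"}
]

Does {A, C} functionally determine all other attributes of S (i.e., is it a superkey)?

Yes

All 11 rows have distinct {A, C} values, so {A, C} → (all attributes) holds and {A, C} is a superkey.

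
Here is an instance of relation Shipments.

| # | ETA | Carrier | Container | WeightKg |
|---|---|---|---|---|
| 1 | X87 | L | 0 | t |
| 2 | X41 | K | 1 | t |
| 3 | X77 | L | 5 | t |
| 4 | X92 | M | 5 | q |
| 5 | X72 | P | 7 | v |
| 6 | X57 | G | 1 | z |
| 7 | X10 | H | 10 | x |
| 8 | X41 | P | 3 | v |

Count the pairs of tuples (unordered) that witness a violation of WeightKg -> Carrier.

WeightKg=t: violating pairs (1,2), (2,3) — 2 pairs.
WeightKg=v: all 2 rows agree on Carrier — 0 pairs.

2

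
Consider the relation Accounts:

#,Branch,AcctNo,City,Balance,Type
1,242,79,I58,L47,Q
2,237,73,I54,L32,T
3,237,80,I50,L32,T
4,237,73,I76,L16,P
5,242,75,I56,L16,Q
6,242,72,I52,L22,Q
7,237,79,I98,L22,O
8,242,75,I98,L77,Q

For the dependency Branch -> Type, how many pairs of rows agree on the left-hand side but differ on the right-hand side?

5

Branch=242: all 4 rows agree on Type — 0 pairs.
Branch=237: violating pairs (2,4), (2,7), (3,4), (3,7), (4,7) — 5 pairs.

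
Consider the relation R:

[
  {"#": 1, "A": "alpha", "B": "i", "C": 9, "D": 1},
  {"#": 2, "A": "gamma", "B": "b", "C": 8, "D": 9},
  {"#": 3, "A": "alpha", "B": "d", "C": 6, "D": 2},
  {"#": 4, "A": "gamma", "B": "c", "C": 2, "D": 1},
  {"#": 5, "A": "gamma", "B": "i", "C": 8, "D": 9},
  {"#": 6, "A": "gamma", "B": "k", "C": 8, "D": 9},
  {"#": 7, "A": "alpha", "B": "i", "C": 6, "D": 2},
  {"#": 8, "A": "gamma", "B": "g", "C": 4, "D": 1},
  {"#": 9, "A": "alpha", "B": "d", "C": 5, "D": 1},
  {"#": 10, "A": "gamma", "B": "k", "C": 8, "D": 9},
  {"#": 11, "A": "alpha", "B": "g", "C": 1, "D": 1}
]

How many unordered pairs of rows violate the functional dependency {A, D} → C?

(A=alpha, D=1): violating pairs (1,9), (1,11), (9,11) — 3 pairs.
(A=gamma, D=9): all 4 rows agree on C — 0 pairs.
(A=alpha, D=2): all 2 rows agree on C — 0 pairs.
(A=gamma, D=1): violating pairs (4,8) — 1 pair.

4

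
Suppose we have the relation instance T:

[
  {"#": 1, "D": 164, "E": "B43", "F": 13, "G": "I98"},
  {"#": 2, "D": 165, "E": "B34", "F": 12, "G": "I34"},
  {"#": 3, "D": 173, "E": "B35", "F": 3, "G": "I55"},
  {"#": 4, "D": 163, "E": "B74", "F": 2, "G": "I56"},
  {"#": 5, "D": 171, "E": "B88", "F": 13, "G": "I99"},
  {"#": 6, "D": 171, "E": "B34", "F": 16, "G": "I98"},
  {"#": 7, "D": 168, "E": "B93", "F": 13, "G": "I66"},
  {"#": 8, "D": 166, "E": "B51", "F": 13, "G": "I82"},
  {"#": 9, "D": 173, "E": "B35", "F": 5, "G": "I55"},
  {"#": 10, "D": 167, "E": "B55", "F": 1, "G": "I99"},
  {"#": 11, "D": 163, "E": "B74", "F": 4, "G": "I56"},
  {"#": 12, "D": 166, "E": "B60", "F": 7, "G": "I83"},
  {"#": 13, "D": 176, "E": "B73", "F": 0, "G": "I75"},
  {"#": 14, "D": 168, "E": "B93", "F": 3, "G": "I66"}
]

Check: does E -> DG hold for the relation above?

No

E=B43: row 1 → {D,G} = (164, I98) ✓
E=B34: rows 2, 6 → {D,G} takes values {(165, I34), (171, I98)} — violation
E=B35: rows 3, 9 → {D,G} = (173, I55), (173, I55) ✓
E=B74: rows 4, 11 → {D,G} = (163, I56), (163, I56) ✓
E=B88: row 5 → {D,G} = (171, I99) ✓
E=B93: rows 7, 14 → {D,G} = (168, I66), (168, I66) ✓
E=B51: row 8 → {D,G} = (166, I82) ✓
E=B55: row 10 → {D,G} = (167, I99) ✓
E=B60: row 12 → {D,G} = (166, I83) ✓
E=B73: row 13 → {D,G} = (176, I75) ✓
Two rows agree on E but differ on DG, so E -> DG does not hold.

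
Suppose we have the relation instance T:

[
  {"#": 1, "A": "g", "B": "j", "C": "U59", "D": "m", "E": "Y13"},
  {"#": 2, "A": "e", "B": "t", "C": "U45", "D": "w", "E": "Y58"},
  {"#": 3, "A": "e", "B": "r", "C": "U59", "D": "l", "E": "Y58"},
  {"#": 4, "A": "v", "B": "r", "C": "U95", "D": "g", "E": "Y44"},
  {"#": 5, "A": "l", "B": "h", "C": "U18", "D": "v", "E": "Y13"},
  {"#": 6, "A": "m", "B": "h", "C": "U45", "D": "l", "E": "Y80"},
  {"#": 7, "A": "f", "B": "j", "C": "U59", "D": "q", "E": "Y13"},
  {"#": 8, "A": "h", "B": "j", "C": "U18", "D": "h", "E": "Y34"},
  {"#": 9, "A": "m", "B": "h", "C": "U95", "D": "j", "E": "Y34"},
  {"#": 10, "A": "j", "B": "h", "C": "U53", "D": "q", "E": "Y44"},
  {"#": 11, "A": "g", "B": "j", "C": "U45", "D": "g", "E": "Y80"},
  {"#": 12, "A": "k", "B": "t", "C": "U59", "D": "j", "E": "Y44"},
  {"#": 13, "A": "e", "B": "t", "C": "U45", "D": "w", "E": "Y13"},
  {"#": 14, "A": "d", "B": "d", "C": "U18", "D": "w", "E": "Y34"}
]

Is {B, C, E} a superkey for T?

Rows 1 and 7 have the same {B, C, E} value (B=j, C=U59, E=Y13) but are distinct tuples, so {B, C, E} does not determine every attribute — not a superkey.

No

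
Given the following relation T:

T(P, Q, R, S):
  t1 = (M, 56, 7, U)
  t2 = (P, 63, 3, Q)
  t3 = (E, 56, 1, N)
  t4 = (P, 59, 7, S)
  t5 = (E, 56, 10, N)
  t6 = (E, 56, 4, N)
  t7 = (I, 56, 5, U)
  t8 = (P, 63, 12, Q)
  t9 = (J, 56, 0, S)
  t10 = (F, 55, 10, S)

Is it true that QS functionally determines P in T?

No

(Q=56, S=U): rows 1, 7 → P takes values {M, I} — violation
(Q=63, S=Q): rows 2, 8 → P = P, P ✓
(Q=56, S=N): rows 3, 5, 6 → P = E, E, E ✓
(Q=59, S=S): row 4 → P = P ✓
(Q=56, S=S): row 9 → P = J ✓
(Q=55, S=S): row 10 → P = F ✓
Two rows agree on QS but differ on P, so QS -> P does not hold.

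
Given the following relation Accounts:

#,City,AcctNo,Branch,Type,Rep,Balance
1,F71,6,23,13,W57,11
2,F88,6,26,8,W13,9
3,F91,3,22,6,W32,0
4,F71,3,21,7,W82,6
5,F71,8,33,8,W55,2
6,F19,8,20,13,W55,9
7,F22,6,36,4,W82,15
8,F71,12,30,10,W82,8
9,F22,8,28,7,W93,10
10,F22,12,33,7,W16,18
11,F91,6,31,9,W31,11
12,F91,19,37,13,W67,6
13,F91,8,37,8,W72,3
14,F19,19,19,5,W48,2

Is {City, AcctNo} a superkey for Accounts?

All 14 rows have distinct {City, AcctNo} values, so {City, AcctNo} → (all attributes) holds and {City, AcctNo} is a superkey.

Yes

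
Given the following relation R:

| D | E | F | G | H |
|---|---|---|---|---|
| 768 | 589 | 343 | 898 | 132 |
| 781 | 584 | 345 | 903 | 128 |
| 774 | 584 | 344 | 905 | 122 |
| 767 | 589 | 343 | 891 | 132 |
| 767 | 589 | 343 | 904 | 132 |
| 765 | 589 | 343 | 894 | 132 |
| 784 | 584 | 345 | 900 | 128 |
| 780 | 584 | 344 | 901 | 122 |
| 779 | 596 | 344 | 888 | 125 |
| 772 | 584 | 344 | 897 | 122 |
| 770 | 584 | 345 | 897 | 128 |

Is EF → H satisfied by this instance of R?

(E=589, F=343): 4 rows → H = 132, 132, 132, 132 ✓
(E=584, F=345): 3 rows → H = 128, 128, 128 ✓
(E=584, F=344): 3 rows → H = 122, 122, 122 ✓
(E=596, F=344): 1 row → H = 125 ✓
Every EF value is associated with a single H value, so EF → H holds.

Yes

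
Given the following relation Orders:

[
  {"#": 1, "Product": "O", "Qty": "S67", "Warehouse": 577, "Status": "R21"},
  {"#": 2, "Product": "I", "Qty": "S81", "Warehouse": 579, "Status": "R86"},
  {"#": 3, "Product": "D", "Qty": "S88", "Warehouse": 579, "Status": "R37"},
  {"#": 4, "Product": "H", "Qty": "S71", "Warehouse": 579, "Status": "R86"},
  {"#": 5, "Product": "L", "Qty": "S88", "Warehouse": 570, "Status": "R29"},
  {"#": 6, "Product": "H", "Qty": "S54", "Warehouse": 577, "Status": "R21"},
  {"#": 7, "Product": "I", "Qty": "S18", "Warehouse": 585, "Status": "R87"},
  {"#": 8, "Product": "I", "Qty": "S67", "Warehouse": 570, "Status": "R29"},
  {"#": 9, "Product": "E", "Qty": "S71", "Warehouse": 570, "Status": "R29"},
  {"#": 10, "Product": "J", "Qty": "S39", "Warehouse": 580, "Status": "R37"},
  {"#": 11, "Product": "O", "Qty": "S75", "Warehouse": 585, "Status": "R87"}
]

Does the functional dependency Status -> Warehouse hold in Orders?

No

Status=R21: rows 1, 6 → Warehouse = 577, 577 ✓
Status=R86: rows 2, 4 → Warehouse = 579, 579 ✓
Status=R37: rows 3, 10 → Warehouse takes values {579, 580} — violation
Status=R29: rows 5, 8, 9 → Warehouse = 570, 570, 570 ✓
Status=R87: rows 7, 11 → Warehouse = 585, 585 ✓
Two rows agree on Status but differ on Warehouse, so Status -> Warehouse does not hold.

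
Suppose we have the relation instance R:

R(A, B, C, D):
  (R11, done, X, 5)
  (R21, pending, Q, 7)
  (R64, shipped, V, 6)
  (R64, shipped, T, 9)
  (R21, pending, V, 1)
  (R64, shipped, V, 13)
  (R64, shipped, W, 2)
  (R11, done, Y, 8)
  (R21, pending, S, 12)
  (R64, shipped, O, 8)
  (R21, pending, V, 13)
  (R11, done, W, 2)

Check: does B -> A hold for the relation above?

Yes

B=done: 3 rows → A = R11, R11, R11 ✓
B=pending: 4 rows → A = R21, R21, R21, R21 ✓
B=shipped: 5 rows → A = R64, R64, R64, R64, R64 ✓
Every B value is associated with a single A value, so B -> A holds.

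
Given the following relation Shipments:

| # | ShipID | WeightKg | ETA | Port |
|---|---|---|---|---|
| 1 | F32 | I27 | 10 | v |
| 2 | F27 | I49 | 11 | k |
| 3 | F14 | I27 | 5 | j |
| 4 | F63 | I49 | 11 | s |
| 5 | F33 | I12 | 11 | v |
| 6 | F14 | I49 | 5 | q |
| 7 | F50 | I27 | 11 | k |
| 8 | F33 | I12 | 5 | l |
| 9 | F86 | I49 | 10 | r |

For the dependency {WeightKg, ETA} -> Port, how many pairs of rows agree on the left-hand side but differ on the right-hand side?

1

(WeightKg=I49, ETA=11): violating pairs (2,4) — 1 pair.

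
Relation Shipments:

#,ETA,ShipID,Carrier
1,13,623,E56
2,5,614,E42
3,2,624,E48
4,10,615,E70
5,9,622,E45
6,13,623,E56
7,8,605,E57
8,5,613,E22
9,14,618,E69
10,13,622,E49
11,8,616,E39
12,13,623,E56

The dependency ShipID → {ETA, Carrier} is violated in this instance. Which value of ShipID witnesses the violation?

ShipID=623: rows 1, 6, 12 → {ETA,Carrier} = (13, E56), (13, E56), (13, E56) ✓
ShipID=614: row 2 → {ETA,Carrier} = (5, E42) ✓
ShipID=624: row 3 → {ETA,Carrier} = (2, E48) ✓
ShipID=615: row 4 → {ETA,Carrier} = (10, E70) ✓
ShipID=622: rows 5, 10 → {ETA,Carrier} takes values {(9, E45), (13, E49)} — violation
ShipID=605: row 7 → {ETA,Carrier} = (8, E57) ✓
ShipID=613: row 8 → {ETA,Carrier} = (5, E22) ✓
ShipID=618: row 9 → {ETA,Carrier} = (14, E69) ✓
ShipID=616: row 11 → {ETA,Carrier} = (8, E39) ✓
The only ShipID value with inconsistent RHS is ShipID=622.

622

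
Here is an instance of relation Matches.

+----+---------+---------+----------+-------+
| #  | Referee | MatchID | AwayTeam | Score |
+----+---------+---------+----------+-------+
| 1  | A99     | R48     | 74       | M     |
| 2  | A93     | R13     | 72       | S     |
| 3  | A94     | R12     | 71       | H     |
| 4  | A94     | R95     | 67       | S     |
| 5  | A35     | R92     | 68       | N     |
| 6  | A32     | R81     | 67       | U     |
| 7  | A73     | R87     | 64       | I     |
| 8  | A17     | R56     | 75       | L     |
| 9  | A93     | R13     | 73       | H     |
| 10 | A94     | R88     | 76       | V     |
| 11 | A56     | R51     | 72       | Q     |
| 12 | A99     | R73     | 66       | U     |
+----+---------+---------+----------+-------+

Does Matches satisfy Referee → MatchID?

No

Referee=A99: rows 1, 12 → MatchID takes values {R48, R73} — violation
Referee=A93: rows 2, 9 → MatchID = R13, R13 ✓
Referee=A94: rows 3, 4, 10 → MatchID takes values {R12, R95, R88} — violation
Referee=A35: row 5 → MatchID = R92 ✓
Referee=A32: row 6 → MatchID = R81 ✓
Referee=A73: row 7 → MatchID = R87 ✓
Referee=A17: row 8 → MatchID = R56 ✓
Referee=A56: row 11 → MatchID = R51 ✓
Two rows agree on Referee but differ on MatchID, so Referee → MatchID does not hold.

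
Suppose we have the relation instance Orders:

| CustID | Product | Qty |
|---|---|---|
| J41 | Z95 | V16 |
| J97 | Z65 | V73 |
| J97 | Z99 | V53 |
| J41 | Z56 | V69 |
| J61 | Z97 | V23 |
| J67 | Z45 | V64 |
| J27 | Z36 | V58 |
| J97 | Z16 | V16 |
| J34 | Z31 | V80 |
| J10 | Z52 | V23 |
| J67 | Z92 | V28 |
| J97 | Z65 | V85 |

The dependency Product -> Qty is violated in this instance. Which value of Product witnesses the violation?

Z65

Product=Z95: 1 row → Qty = V16 ✓
Product=Z65: 2 rows → Qty takes values {V73, V85} — violation
Product=Z99: 1 row → Qty = V53 ✓
Product=Z56: 1 row → Qty = V69 ✓
Product=Z97: 1 row → Qty = V23 ✓
Product=Z45: 1 row → Qty = V64 ✓
Product=Z36: 1 row → Qty = V58 ✓
Product=Z16: 1 row → Qty = V16 ✓
Product=Z31: 1 row → Qty = V80 ✓
Product=Z52: 1 row → Qty = V23 ✓
Product=Z92: 1 row → Qty = V28 ✓
The only Product value with inconsistent Qty is Product=Z65.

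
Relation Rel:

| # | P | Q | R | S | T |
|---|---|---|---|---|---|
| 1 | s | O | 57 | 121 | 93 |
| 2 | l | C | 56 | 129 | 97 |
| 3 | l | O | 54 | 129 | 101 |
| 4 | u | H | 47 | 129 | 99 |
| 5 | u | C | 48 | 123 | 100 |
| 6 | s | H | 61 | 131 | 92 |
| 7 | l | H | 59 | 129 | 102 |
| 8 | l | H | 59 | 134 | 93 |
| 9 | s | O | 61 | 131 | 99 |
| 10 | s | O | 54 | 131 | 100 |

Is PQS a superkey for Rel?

Rows 9 and 10 have the same PQS value (P=s, Q=O, S=131) but are distinct tuples, so PQS does not determine every attribute — not a superkey.

No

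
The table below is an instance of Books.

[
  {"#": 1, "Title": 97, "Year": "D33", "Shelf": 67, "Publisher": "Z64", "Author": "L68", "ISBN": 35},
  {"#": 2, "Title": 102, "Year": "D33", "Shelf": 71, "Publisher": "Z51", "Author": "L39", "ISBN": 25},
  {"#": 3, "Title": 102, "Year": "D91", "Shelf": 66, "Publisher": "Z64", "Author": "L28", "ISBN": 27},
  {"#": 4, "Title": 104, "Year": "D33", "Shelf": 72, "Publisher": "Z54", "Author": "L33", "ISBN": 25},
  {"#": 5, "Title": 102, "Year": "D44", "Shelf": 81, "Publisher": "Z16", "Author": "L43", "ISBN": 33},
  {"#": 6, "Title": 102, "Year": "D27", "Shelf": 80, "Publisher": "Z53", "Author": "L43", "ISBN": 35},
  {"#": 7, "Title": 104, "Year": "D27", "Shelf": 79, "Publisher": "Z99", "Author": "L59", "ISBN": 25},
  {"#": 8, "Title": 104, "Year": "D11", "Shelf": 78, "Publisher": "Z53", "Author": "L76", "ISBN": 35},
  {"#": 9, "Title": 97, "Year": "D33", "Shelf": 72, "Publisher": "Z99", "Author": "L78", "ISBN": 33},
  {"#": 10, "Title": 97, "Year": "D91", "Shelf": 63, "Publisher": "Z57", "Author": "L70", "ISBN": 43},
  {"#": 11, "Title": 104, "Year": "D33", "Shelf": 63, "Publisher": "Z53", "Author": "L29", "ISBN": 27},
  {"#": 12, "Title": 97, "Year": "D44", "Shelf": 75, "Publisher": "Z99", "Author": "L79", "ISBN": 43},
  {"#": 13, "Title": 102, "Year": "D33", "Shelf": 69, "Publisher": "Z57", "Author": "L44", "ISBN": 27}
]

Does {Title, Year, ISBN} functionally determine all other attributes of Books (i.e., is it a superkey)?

Yes

All 13 rows have distinct {Title, Year, ISBN} values, so {Title, Year, ISBN} → (all attributes) holds and {Title, Year, ISBN} is a superkey.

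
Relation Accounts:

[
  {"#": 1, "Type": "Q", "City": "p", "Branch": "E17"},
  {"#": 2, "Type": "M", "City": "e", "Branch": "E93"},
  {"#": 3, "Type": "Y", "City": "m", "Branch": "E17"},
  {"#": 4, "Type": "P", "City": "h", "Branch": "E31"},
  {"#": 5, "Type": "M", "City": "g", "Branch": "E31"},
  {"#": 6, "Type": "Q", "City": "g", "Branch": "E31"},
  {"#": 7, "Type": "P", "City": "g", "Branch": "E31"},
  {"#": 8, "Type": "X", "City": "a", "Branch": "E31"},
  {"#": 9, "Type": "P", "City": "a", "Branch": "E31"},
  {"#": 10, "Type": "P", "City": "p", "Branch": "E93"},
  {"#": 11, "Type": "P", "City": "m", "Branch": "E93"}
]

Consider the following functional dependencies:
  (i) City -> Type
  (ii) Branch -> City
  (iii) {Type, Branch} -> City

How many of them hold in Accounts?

0

(i) City -> Type: City=p: rows 1, 10 → Type takes values {Q, P} — violation; City=m: rows 3, 11 → Type takes values {Y, P} — violation; City=g: rows 5, 6, 7 → Type takes values {M, Q, P} — violation; City=a: rows 8, 9 → Type takes values {X, P} — violation — fails.
(ii) Branch -> City: Branch=E17: rows 1, 3 → City takes values {p, m} — violation; Branch=E93: rows 2, 10, 11 → City takes values {e, p, m} — violation; Branch=E31: rows 4, 5, 6, 7, 8, 9 → City takes values {h, g, a} — violation — fails.
(iii) {Type, Branch} -> City: (Type=P, Branch=E31): rows 4, 7, 9 → City takes values {h, g, a} — violation; (Type=P, Branch=E93): rows 10, 11 → City takes values {p, m} — violation — fails.
None of the 3 dependencies hold.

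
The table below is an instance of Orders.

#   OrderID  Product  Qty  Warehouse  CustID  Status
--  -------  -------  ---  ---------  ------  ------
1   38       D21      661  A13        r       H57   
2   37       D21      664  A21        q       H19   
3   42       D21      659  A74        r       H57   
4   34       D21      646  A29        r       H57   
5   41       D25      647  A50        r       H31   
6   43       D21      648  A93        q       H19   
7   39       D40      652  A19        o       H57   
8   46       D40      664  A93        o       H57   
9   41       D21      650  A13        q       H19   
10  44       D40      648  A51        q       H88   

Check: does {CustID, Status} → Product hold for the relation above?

(CustID=r, Status=H57): rows 1, 3, 4 → Product = D21, D21, D21 ✓
(CustID=q, Status=H19): rows 2, 6, 9 → Product = D21, D21, D21 ✓
(CustID=r, Status=H31): row 5 → Product = D25 ✓
(CustID=o, Status=H57): rows 7, 8 → Product = D40, D40 ✓
(CustID=q, Status=H88): row 10 → Product = D40 ✓
Every {CustID, Status} value is associated with a single Product value, so {CustID, Status} → Product holds.

Yes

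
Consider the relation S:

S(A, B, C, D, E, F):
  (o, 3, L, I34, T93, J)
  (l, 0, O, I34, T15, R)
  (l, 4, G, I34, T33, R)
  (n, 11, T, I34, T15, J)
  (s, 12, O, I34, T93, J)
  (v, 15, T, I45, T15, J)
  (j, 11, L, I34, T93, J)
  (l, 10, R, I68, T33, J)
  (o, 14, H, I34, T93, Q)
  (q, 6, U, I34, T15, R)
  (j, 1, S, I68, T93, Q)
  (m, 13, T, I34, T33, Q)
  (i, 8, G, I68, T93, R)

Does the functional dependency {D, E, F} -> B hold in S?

(D=I34, E=T93, F=J): 3 rows → B takes values {3, 12, 11} — violation
(D=I34, E=T15, F=R): 2 rows → B takes values {0, 6} — violation
(D=I34, E=T33, F=R): 1 row → B = 4 ✓
(D=I34, E=T15, F=J): 1 row → B = 11 ✓
(D=I45, E=T15, F=J): 1 row → B = 15 ✓
(D=I68, E=T33, F=J): 1 row → B = 10 ✓
(D=I34, E=T93, F=Q): 1 row → B = 14 ✓
(D=I68, E=T93, F=Q): 1 row → B = 1 ✓
(D=I34, E=T33, F=Q): 1 row → B = 13 ✓
(D=I68, E=T93, F=R): 1 row → B = 8 ✓
Two rows agree on {D, E, F} but differ on B, so {D, E, F} -> B does not hold.

No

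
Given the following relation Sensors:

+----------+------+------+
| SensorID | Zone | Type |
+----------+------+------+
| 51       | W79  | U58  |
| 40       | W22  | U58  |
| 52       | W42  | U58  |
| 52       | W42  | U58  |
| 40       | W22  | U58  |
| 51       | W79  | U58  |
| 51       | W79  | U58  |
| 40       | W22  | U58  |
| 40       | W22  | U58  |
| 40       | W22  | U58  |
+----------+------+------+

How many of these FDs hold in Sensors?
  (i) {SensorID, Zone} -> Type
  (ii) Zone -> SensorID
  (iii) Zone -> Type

(i) {SensorID, Zone} -> Type: every LHS value maps to a single RHS value — holds.
(ii) Zone -> SensorID: every LHS value maps to a single RHS value — holds.
(iii) Zone -> Type: every LHS value maps to a single RHS value — holds.
3 of the 3 dependencies hold.

3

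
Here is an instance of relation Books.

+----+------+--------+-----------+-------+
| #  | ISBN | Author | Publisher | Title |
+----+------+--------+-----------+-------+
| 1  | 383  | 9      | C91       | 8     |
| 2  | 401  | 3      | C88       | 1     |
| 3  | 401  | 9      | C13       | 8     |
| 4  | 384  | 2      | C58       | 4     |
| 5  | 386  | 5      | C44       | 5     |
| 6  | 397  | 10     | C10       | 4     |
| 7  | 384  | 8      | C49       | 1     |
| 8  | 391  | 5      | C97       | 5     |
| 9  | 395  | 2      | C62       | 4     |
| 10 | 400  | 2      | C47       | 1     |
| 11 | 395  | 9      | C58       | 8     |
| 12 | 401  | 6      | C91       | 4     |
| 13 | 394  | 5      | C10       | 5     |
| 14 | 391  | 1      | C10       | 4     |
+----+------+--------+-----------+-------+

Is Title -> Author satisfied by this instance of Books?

No

Title=8: rows 1, 3, 11 → Author = 9, 9, 9 ✓
Title=1: rows 2, 7, 10 → Author takes values {3, 8, 2} — violation
Title=4: rows 4, 6, 9, 12, 14 → Author takes values {2, 10, 6, 1} — violation
Title=5: rows 5, 8, 13 → Author = 5, 5, 5 ✓
Two rows agree on Title but differ on Author, so Title -> Author does not hold.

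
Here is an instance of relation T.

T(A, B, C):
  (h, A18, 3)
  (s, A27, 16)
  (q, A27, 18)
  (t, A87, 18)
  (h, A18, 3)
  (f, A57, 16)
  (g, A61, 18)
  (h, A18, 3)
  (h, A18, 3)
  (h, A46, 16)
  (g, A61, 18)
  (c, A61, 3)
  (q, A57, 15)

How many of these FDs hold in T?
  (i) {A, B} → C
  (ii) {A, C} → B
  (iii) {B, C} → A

(i) {A, B} → C: every LHS value maps to a single RHS value — holds.
(ii) {A, C} → B: every LHS value maps to a single RHS value — holds.
(iii) {B, C} → A: every LHS value maps to a single RHS value — holds.
3 of the 3 dependencies hold.

3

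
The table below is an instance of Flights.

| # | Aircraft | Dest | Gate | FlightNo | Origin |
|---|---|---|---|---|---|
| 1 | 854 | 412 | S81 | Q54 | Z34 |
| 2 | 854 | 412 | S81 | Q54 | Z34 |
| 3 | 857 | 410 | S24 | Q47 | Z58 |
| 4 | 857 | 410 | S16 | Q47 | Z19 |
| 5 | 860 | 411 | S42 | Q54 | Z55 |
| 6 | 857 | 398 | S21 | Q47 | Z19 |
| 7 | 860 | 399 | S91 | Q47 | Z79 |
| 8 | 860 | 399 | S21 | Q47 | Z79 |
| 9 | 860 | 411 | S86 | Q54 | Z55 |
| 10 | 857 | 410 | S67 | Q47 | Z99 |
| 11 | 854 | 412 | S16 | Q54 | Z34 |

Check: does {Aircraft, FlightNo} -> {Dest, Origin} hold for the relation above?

(Aircraft=854, FlightNo=Q54): rows 1, 2, 11 → {Dest,Origin} = (412, Z34), (412, Z34), (412, Z34) ✓
(Aircraft=857, FlightNo=Q47): rows 3, 4, 6, 10 → {Dest,Origin} takes values {(410, Z58), (410, Z19), (398, Z19), (410, Z99)} — violation
(Aircraft=860, FlightNo=Q54): rows 5, 9 → {Dest,Origin} = (411, Z55), (411, Z55) ✓
(Aircraft=860, FlightNo=Q47): rows 7, 8 → {Dest,Origin} = (399, Z79), (399, Z79) ✓
Two rows agree on {Aircraft, FlightNo} but differ on {Dest, Origin}, so {Aircraft, FlightNo} -> {Dest, Origin} does not hold.

No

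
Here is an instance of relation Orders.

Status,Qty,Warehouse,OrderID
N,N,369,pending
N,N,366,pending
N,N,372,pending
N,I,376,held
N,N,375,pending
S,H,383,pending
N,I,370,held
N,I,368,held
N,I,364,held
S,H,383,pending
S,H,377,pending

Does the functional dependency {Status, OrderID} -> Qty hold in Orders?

Yes

(Status=N, OrderID=pending): 4 rows → Qty = N, N, N, N ✓
(Status=N, OrderID=held): 4 rows → Qty = I, I, I, I ✓
(Status=S, OrderID=pending): 3 rows → Qty = H, H, H ✓
Every {Status, OrderID} value is associated with a single Qty value, so {Status, OrderID} -> Qty holds.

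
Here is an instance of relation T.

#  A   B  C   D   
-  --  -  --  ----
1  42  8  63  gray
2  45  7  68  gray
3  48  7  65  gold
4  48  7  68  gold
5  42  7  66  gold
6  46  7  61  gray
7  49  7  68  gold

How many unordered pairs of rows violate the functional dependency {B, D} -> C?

6

(B=7, D=gray): violating pairs (2,6) — 1 pair.
(B=7, D=gold): violating pairs (3,4), (3,5), (3,7), (4,5), (5,7) — 5 pairs.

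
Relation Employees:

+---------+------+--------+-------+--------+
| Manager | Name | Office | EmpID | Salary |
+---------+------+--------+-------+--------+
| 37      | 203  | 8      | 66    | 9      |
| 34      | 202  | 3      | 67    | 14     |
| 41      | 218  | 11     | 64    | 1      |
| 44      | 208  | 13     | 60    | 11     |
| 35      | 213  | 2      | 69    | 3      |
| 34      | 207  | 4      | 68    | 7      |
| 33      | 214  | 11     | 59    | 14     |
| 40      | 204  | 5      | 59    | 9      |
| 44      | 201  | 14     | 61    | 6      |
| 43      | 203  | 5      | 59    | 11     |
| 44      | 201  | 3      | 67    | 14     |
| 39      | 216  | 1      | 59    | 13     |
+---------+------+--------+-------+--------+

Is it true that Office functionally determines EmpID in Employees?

No

Office=8: 1 row → EmpID = 66 ✓
Office=3: 2 rows → EmpID = 67, 67 ✓
Office=11: 2 rows → EmpID takes values {64, 59} — violation
Office=13: 1 row → EmpID = 60 ✓
Office=2: 1 row → EmpID = 69 ✓
Office=4: 1 row → EmpID = 68 ✓
Office=5: 2 rows → EmpID = 59, 59 ✓
Office=14: 1 row → EmpID = 61 ✓
Office=1: 1 row → EmpID = 59 ✓
Two rows agree on Office but differ on EmpID, so Office -> EmpID does not hold.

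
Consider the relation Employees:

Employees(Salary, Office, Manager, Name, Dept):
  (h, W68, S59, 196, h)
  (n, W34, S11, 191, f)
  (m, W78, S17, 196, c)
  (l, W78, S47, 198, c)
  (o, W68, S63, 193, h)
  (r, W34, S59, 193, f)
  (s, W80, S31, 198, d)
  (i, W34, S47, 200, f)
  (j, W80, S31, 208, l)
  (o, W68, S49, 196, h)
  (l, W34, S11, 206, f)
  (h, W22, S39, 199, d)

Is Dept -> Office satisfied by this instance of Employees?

Dept=h: 3 rows → Office = W68, W68, W68 ✓
Dept=f: 4 rows → Office = W34, W34, W34, W34 ✓
Dept=c: 2 rows → Office = W78, W78 ✓
Dept=d: 2 rows → Office takes values {W80, W22} — violation
Dept=l: 1 row → Office = W80 ✓
Two rows agree on Dept but differ on Office, so Dept -> Office does not hold.

No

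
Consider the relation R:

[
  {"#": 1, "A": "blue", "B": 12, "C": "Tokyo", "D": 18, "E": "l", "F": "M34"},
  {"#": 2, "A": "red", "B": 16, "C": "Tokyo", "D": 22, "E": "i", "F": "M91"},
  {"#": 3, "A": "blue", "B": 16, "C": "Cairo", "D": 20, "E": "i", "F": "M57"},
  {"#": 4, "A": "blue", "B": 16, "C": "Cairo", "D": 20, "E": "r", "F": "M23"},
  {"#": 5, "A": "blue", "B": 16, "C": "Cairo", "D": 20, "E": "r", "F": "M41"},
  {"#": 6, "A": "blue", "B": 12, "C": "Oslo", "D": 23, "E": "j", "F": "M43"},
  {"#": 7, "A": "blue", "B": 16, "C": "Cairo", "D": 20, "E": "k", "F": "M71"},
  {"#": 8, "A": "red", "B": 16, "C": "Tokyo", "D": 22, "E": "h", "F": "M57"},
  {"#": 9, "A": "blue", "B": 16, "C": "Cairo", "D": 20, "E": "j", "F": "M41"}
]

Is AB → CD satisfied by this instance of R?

(A=blue, B=12): rows 1, 6 → {C,D} takes values {(Tokyo, 18), (Oslo, 23)} — violation
(A=red, B=16): rows 2, 8 → {C,D} = (Tokyo, 22), (Tokyo, 22) ✓
(A=blue, B=16): rows 3, 4, 5, 7, 9 → {C,D} = (Cairo, 20), (Cairo, 20), (Cairo, 20), (Cairo, 20), (Cairo, 20) ✓
Two rows agree on AB but differ on CD, so AB → CD does not hold.

No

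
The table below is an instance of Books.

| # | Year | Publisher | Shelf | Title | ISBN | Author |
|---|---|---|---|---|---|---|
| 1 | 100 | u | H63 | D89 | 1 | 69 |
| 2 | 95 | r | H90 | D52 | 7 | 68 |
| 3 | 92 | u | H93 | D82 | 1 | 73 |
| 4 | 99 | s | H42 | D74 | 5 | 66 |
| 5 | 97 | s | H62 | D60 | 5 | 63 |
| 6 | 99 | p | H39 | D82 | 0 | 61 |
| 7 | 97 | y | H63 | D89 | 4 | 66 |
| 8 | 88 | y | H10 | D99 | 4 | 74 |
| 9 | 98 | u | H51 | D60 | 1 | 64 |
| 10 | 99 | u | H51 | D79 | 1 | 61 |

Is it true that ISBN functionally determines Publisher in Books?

ISBN=1: rows 1, 3, 9, 10 → Publisher = u, u, u, u ✓
ISBN=7: row 2 → Publisher = r ✓
ISBN=5: rows 4, 5 → Publisher = s, s ✓
ISBN=0: row 6 → Publisher = p ✓
ISBN=4: rows 7, 8 → Publisher = y, y ✓
Every ISBN value is associated with a single Publisher value, so ISBN -> Publisher holds.

Yes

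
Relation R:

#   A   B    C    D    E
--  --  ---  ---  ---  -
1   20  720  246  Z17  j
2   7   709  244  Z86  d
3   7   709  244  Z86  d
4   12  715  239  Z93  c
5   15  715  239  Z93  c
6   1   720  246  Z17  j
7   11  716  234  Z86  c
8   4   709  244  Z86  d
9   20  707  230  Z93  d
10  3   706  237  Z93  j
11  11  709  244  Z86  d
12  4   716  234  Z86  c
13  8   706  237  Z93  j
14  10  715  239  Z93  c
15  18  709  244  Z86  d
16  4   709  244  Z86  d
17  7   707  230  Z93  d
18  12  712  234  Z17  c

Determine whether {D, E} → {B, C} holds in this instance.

Yes

(D=Z17, E=j): rows 1, 6 → {B,C} = (720, 246), (720, 246) ✓
(D=Z86, E=d): rows 2, 3, 8, 11, 15, 16 → {B,C} = (709, 244), (709, 244), (709, 244), (709, 244), (709, 244), (709, 244) ✓
(D=Z93, E=c): rows 4, 5, 14 → {B,C} = (715, 239), (715, 239), (715, 239) ✓
(D=Z86, E=c): rows 7, 12 → {B,C} = (716, 234), (716, 234) ✓
(D=Z93, E=d): rows 9, 17 → {B,C} = (707, 230), (707, 230) ✓
(D=Z93, E=j): rows 10, 13 → {B,C} = (706, 237), (706, 237) ✓
(D=Z17, E=c): row 18 → {B,C} = (712, 234) ✓
Every {D, E} value is associated with a single {B, C} value, so {D, E} → {B, C} holds.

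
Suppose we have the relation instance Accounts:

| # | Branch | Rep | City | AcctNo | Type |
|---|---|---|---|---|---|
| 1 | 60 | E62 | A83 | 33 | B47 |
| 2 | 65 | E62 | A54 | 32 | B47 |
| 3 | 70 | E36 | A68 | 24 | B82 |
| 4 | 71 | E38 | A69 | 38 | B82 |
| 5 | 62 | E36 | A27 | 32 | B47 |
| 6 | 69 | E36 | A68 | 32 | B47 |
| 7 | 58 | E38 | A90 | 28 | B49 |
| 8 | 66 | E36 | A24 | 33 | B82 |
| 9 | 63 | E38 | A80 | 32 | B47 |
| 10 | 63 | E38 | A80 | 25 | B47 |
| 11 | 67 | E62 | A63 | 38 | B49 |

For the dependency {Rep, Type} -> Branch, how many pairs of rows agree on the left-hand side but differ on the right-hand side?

3

(Rep=E62, Type=B47): violating pairs (1,2) — 1 pair.
(Rep=E36, Type=B82): violating pairs (3,8) — 1 pair.
(Rep=E36, Type=B47): violating pairs (5,6) — 1 pair.
(Rep=E38, Type=B47): all 2 rows agree on Branch — 0 pairs.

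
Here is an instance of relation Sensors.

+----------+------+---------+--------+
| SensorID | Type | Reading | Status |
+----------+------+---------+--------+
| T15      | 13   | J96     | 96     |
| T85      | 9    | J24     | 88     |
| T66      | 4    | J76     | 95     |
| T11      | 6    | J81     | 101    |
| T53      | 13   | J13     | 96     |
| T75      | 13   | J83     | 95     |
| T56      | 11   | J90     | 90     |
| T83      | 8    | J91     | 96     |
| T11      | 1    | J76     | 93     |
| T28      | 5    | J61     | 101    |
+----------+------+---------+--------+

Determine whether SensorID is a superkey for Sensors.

No

Two distinct rows share SensorID=T11, so SensorID does not determine every attribute — not a superkey.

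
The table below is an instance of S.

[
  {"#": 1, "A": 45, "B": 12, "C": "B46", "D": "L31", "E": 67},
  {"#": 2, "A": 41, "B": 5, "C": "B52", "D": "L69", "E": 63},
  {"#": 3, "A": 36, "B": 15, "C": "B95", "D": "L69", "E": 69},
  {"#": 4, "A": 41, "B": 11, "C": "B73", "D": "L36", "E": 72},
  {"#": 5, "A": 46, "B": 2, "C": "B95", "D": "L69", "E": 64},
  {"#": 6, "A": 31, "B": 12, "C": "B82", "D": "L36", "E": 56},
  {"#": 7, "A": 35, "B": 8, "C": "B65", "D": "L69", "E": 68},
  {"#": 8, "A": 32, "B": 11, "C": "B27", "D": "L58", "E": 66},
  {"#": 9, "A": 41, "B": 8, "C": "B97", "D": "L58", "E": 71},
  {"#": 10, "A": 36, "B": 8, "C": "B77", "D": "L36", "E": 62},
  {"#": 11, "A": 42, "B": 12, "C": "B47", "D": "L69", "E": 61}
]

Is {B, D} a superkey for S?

All 11 rows have distinct {B, D} values, so {B, D} → (all attributes) holds and {B, D} is a superkey.

Yes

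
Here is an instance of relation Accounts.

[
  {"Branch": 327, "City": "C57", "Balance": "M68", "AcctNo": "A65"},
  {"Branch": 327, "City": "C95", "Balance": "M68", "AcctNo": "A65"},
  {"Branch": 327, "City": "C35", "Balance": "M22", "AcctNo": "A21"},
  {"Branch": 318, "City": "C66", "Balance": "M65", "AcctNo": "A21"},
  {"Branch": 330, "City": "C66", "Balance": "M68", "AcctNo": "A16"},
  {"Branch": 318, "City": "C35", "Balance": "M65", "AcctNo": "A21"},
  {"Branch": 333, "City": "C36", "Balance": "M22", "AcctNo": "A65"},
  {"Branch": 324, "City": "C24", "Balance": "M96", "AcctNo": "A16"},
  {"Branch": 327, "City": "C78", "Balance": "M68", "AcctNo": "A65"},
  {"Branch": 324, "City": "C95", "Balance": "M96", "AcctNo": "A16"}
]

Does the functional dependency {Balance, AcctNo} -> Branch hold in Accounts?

Yes

(Balance=M68, AcctNo=A65): 3 rows → Branch = 327, 327, 327 ✓
(Balance=M22, AcctNo=A21): 1 row → Branch = 327 ✓
(Balance=M65, AcctNo=A21): 2 rows → Branch = 318, 318 ✓
(Balance=M68, AcctNo=A16): 1 row → Branch = 330 ✓
(Balance=M22, AcctNo=A65): 1 row → Branch = 333 ✓
(Balance=M96, AcctNo=A16): 2 rows → Branch = 324, 324 ✓
Every {Balance, AcctNo} value is associated with a single Branch value, so {Balance, AcctNo} -> Branch holds.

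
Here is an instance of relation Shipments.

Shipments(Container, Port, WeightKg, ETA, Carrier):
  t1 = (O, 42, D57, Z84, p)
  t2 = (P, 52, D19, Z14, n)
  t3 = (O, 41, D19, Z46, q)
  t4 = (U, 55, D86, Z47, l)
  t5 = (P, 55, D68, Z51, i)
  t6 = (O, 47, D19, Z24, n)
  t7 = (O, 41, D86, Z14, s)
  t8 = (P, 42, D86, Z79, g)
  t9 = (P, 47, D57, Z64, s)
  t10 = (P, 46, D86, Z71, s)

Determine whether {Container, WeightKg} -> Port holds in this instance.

No

(Container=O, WeightKg=D57): row 1 → Port = 42 ✓
(Container=P, WeightKg=D19): row 2 → Port = 52 ✓
(Container=O, WeightKg=D19): rows 3, 6 → Port takes values {41, 47} — violation
(Container=U, WeightKg=D86): row 4 → Port = 55 ✓
(Container=P, WeightKg=D68): row 5 → Port = 55 ✓
(Container=O, WeightKg=D86): row 7 → Port = 41 ✓
(Container=P, WeightKg=D86): rows 8, 10 → Port takes values {42, 46} — violation
(Container=P, WeightKg=D57): row 9 → Port = 47 ✓
Two rows agree on {Container, WeightKg} but differ on Port, so {Container, WeightKg} -> Port does not hold.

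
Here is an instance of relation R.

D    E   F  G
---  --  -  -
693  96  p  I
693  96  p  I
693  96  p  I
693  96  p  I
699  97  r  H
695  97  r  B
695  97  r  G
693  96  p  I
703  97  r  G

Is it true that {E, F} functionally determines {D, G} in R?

No

(E=96, F=p): 5 rows → {D,G} = (693, I), (693, I), (693, I), (693, I), (693, I) ✓
(E=97, F=r): 4 rows → {D,G} takes values {(699, H), (695, B), (695, G), (703, G)} — violation
Two rows agree on {E, F} but differ on {D, G}, so {E, F} → {D, G} does not hold.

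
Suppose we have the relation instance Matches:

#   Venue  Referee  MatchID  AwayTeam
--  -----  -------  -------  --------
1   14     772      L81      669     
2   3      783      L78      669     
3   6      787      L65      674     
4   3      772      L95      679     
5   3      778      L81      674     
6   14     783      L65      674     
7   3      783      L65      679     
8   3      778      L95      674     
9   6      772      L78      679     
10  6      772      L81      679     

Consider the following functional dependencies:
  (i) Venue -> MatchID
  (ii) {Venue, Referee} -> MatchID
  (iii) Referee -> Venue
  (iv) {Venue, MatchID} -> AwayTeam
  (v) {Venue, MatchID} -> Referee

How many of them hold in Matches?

0

(i) Venue -> MatchID: Venue=14: rows 1, 6 → MatchID takes values {L81, L65} — violation; Venue=3: rows 2, 4, 5, 7, 8 → MatchID takes values {L78, L95, L81, L65} — violation; Venue=6: rows 3, 9, 10 → MatchID takes values {L65, L78, L81} — violation — fails.
(ii) {Venue, Referee} -> MatchID: (Venue=3, Referee=783): rows 2, 7 → MatchID takes values {L78, L65} — violation; (Venue=3, Referee=778): rows 5, 8 → MatchID takes values {L81, L95} — violation; (Venue=6, Referee=772): rows 9, 10 → MatchID takes values {L78, L81} — violation — fails.
(iii) Referee -> Venue: Referee=772: rows 1, 4, 9, 10 → Venue takes values {14, 3, 6} — violation; Referee=783: rows 2, 6, 7 → Venue takes values {3, 14} — violation — fails.
(iv) {Venue, MatchID} -> AwayTeam: (Venue=3, MatchID=L95): rows 4, 8 → AwayTeam takes values {679, 674} — violation — fails.
(v) {Venue, MatchID} -> Referee: (Venue=3, MatchID=L95): rows 4, 8 → Referee takes values {772, 778} — violation — fails.
None of the 5 dependencies hold.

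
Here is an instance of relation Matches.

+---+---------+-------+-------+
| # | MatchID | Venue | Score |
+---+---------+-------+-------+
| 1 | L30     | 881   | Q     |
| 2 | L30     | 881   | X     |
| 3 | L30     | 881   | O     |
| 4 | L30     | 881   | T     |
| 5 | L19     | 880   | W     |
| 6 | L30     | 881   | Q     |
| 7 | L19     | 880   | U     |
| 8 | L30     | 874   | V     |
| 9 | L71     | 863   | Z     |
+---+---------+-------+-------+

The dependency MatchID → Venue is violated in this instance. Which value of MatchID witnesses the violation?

MatchID=L30: rows 1, 2, 3, 4, 6, 8 → Venue takes values {881, 874} — violation
MatchID=L19: rows 5, 7 → Venue = 880, 880 ✓
MatchID=L71: row 9 → Venue = 863 ✓
The only MatchID value with inconsistent Venue is MatchID=L30.

L30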